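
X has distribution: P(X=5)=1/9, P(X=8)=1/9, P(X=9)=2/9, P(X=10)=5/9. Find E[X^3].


E[X^3] = sum(g(x)*P(x))
= 125*1/9 + 512*1/9 + 729*2/9 + 1000*5/9
= 2365/3

2365/3


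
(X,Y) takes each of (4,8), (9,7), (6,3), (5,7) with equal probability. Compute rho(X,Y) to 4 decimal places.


Cov(X,Y) = -0.5000, Var(X) = 3.5000, Var(Y) = 3.6875
rho = Cov/(sqrt(VarX)*sqrt(VarY)) = -0.1392

-0.1392


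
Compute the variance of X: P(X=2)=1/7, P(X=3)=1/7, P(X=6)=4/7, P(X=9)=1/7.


E[X] = 38/7, E[X^2] = 34
Var(X) = E[X^2] - (E[X])^2 = 34 - (38/7)^2 = 222/49

222/49


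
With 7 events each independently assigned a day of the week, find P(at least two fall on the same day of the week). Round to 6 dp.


P(all different) = prod((7-i)/7 for i=0..6) = 0.006120
P(at least one match) = 1 - 0.006120 = 0.993880

0.993880


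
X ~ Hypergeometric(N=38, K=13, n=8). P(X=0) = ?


P(X=0) = C(13,0)*C(25,8) / C(38,8)
= 1*1081575 / 48903492
= 1081575/48903492 = 1725/77996

1725/77996


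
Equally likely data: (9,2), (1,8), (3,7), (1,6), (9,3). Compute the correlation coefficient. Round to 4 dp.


Cov(X,Y) = -7.9200, Var(X) = 13.4400, Var(Y) = 5.3600
rho = Cov/(sqrt(VarX)*sqrt(VarY)) = -0.9331

-0.9331


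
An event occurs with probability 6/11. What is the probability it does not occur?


P(A') = 1 - P(A) = 1 - 6/11 = 5/11

5/11


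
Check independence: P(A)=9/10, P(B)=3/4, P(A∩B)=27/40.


P(A)*P(B) = 9/10*3/4 = 27/40
P(A∩B) = 27/40, which equals P(A)P(B), so independent

Yes, A and B are independent


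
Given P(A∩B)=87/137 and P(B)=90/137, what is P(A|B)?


P(A|B) = P(A∩B)/P(B) = (87/137)/(90/137) = 87/90 = 29/30

29/30


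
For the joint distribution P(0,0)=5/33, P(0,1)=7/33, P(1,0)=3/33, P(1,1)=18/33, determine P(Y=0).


P(Y=0) = P(0,0)+P(1,0) = 5/33 + 3/33 = 8/33

8/33


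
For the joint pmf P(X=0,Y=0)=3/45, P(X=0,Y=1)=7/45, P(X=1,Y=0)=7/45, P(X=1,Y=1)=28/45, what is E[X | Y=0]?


P(Y=0) = 10/45
E[X|Y=0] = (0*3 + 1*7)/10 = 7/10

7/10


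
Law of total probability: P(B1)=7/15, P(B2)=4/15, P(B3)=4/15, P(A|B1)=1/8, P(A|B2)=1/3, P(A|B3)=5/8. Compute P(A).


P(A) = P(A|B1)P(B1) + P(A|B2)P(B2) + P(A|B3)P(B3)
= 1/8*7/15 + 1/3*4/15 + 5/8*4/15
= 7/120 + 4/45 + 1/6 = 113/360

113/360


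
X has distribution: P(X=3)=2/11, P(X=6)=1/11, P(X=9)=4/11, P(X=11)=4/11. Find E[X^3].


E[X^3] = sum(g(x)*P(x))
= 27*2/11 + 216*1/11 + 729*4/11 + 1331*4/11
= 8510/11

8510/11


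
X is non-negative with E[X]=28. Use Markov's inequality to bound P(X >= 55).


Markov: P(X >= a) <= E[X]/a
P(X >= 55) <= 28/55

28/55


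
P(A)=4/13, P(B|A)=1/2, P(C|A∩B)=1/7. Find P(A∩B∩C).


P(A∩B∩C) = P(A) * P(B|A) * P(C|A∩B)
= 4/13 * 1/2 * 1/7
= 2/13 * 1/7 = 2/91

2/91


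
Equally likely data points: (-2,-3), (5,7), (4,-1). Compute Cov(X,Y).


E[X]=7/3, E[Y]=1, E[XY]=37/3
Cov(X,Y) = E[XY] - E[X]E[Y] = 37/3 - 7/3*1 = 10

10


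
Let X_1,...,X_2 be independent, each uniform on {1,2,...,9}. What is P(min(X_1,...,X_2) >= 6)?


P(min >= 6) = P(all X_i >= 6) = (P(X_1 >= 6))^2
= (4/9)^2 = 16/81

16/81


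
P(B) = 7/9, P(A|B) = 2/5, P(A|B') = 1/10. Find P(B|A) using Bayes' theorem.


P(A) = P(A|B)P(B) + P(A|B')P(B') = 2/5*7/9 + 1/10*2/9 = 1/3
P(B|A) = P(A|B)P(B)/P(A) = (14/45)/(1/3) = 14/15

14/15


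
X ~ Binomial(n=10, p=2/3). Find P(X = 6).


P(X=6) = C(10,6) * p^6 * (1-p)^4
= 210 * 64/729 * 1/81
= 4480/19683

4480/19683


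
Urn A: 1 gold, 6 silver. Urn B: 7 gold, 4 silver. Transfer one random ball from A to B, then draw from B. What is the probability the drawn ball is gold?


P(transfer gold) = 1/7; P(transfer silver) = 6/7
If gold transferred: Urn II has 8 gold of 12, so P(gold|gold moved) = 2/3
If silver transferred: Urn II has 7 gold of 12, so P(gold|silver moved) = 7/12
By total probability: P(gold) = 1/7*2/3 + 6/7*7/12 = 25/42

25/42


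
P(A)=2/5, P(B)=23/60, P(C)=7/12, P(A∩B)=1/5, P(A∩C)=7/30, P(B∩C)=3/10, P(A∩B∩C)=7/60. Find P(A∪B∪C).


P(A∪B∪C) = P(A)+P(B)+P(C) - P(AB)-P(AC)-P(BC) + P(ABC)
= 2/5+23/60+7/12 - 1/5-7/30-3/10 + 7/60
= 3/4

3/4


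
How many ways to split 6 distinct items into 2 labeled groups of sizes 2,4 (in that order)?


6! = 720
Denominator: 2!=2 * 4!=24
Coefficient = 720 / 48 = 15

15


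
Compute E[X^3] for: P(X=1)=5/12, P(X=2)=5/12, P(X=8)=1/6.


E[X^3] = sum(x^3 * P(x))
= 1*5/12 + 8*5/12 + 512*1/6
= 1069/12

1069/12


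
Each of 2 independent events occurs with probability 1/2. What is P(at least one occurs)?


P(at least one) = 1 - P(none)
P(none) = (1 - 1/2)^2 = (1/2)^2 = 1/4
P(at least one) = 1 - 1/4 = 3/4

3/4


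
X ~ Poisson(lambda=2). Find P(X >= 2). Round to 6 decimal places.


P(X>=2) = 1 - P(X<=1) = 1 - (e^(-2)*2^0/0! + e^(-2)*2^1/1!)
≈ 1 - (0.1353352832 + 0.2706705665)
= 1 - 0.4060058497 = 0.5939941503
≈ 0.593994

0.593994


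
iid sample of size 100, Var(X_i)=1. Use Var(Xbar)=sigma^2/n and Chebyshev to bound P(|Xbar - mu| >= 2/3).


Var(Xbar) = Var(X)/n = 1/100
Chebyshev: P(|Xbar-mu| >= 2/3) <= Var(Xbar)/(2/3)^2 = (1/100)/(4/9) = 9/400

9/400


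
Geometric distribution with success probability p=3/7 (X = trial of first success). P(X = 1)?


P(X=1) = (1-p)^0 * p = (4/7)^0 * 3/7
= 1 * 3/7 = 3/7

3/7


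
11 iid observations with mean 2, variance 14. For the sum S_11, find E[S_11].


E[S_n] = n*E[X_1] = 11*2 = 22

22


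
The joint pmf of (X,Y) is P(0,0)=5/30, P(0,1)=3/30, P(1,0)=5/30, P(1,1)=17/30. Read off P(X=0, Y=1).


Read from table: P(X=0, Y=1) = 3/30 = 1/10

1/10


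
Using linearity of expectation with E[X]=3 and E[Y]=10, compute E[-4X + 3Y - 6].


E[-4X + 3Y - 6] = -4*E[X] + 3*E[Y] - 6
= (-4)*(3) + (3)*(10) + (-6)
= -12 + 30 - 6 = 12

12


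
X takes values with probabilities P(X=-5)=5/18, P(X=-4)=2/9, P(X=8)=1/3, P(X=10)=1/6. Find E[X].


E[X] = sum(x * P(x))
= -5*5/18 - 4*2/9 + 8*1/3 + 10*1/6
= 37/18

37/18


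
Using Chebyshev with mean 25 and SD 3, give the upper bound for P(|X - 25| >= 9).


k = 9/3 = 3
Chebyshev: P(|X-mu| >= k*sigma) <= 1/k^2 = 1/3^2 = 1/9

1/9


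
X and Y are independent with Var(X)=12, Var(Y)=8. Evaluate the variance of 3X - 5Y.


Independence => Cov(X,Y)=0
Var(3X - 5Y) = 3^2*Var(X) + (-5)^2*Var(Y)
= 9*12 + 25*8 = 308

308


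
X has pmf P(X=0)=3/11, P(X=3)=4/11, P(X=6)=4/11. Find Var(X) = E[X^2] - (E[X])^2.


E[X] = 36/11, E[X^2] = 180/11
Var(X) = E[X^2] - (E[X])^2 = 180/11 - (36/11)^2 = 684/121

684/121


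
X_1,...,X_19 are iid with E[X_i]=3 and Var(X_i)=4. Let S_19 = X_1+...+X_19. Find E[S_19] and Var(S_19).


E[S_n] = n*mu = 19*3 = 57
Var(S_n) = n*sigma^2 = 19*4 = 76

E[S_19]=57, Var(S_19)=76


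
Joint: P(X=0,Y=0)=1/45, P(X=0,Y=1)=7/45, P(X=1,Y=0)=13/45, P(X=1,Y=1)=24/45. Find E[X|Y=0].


P(Y=0) = 14/45
E[X|Y=0] = (0*1 + 1*13)/14 = 13/14

13/14


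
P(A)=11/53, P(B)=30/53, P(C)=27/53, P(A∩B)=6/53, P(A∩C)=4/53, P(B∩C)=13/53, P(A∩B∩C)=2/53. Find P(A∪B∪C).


P(A∪B∪C) = P(A)+P(B)+P(C) - P(AB)-P(AC)-P(BC) + P(ABC)
= 11/53+30/53+27/53 - 6/53-4/53-13/53 + 2/53
= 47/53

47/53


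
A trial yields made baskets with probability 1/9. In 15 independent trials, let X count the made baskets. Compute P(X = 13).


P(X=13) = C(15,13) * p^13 * (1-p)^2
= 105 * 1/2541865828329 * 64/81
= 2240/68630377364883

2240/68630377364883


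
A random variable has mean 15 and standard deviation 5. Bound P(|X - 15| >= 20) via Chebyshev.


k = 20/5 = 4
Chebyshev: P(|X-mu| >= k*sigma) <= 1/k^2 = 1/4^2 = 1/16

1/16


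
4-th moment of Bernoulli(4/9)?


For Bernoulli: X in {0,1}
E[X^4] = 0^4*(1-4/9) + 1^4*4/9 = 4/9

4/9


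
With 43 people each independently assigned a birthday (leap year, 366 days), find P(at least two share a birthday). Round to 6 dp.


P(all different) = prod((366-i)/366 for i=0..42) = 0.076637
P(at least one match) = 1 - 0.076637 = 0.923363

0.923363


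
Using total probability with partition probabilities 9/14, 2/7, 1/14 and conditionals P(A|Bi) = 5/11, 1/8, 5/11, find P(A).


P(A) = P(A|B1)P(B1) + P(A|B2)P(B2) + P(A|B3)P(B3)
= 5/11*9/14 + 1/8*2/7 + 5/11*1/14
= 45/154 + 1/28 + 5/154 = 111/308

111/308


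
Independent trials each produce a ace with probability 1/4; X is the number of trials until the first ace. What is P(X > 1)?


P(X > 1) = P(first 1 trials all fail) = (1-p)^1 = (3/4)^1 = 3/4

3/4


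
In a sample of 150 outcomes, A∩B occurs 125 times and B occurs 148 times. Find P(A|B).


P(A|B) = P(A∩B)/P(B) = (125/150)/(148/150) = 125/148

125/148


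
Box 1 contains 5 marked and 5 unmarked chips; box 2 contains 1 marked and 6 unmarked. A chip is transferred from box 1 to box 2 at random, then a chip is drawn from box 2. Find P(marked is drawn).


P(transfer marked) = 5/10 = 1/2; P(transfer unmarked) = 1/2
If marked transferred: Urn II has 2 marked of 8, so P(marked|marked moved) = 1/4
If unmarked transferred: Urn II has 1 marked of 8, so P(marked|unmarked moved) = 1/8
By total probability: P(marked) = 1/2*1/4 + 1/2*1/8 = 3/16

3/16


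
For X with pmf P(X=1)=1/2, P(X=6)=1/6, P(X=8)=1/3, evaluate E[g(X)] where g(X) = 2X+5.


E[2X+5] = sum(g(x)*P(x))
= 7*1/2 + 17*1/6 + 21*1/3
= 40/3

40/3


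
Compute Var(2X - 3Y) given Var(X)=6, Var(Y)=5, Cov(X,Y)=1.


Var(2X - 3Y) = 2^2*Var(X) + (-3)^2*Var(Y) + 2*2*(-3)*Cov(X,Y)
= 4*6 + 9*5 - 12*1
= 24 + 45 - 12 = 57

57


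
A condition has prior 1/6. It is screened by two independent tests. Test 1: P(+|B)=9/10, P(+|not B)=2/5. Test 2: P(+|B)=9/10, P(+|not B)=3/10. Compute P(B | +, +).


After test 1: P(+) = 9/10*1/6 + 2/5*5/6 = 29/60
P(B|+) = (3/20)/(29/60) = 9/29
After test 2 (use post1 as new prior): P(+) = 9/10*9/29 + 3/10*20/29 = 141/290
P(B|+,+) = (81/290)/(141/290) = 27/47

27/47


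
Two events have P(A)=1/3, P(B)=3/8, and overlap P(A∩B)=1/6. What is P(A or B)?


P(A∪B) = P(A) + P(B) - P(A∩B)
= 1/3 + 3/8 - 1/6 = 13/24

13/24


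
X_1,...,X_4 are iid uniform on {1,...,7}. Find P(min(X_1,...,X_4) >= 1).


P(min >= 1) = P(all X_i >= 1) = (P(X_1 >= 1))^4
= (7/7)^4 = 1^4 = 1

1


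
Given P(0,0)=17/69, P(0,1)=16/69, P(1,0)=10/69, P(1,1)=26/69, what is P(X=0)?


P(X=0) = P(0,0)+P(0,1) = 17/69 + 16/69 = 33/69 = 11/23

11/23


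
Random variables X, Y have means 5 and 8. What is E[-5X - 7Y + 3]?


E[-5X - 7Y + 3] = -5*E[X] - 7*E[Y] + 3
= (-5)*(5) + (-7)*(8) + (3)
= -25 - 56 + 3 = -78

-78


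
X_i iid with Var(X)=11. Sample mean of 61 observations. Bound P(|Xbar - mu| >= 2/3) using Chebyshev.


Var(Xbar) = Var(X)/n = 11/61
Chebyshev: P(|Xbar-mu| >= 2/3) <= Var(Xbar)/(2/3)^2 = (11/61)/(4/9) = 99/244

99/244


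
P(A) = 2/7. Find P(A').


P(A') = 1 - P(A) = 1 - 2/7 = 5/7

5/7


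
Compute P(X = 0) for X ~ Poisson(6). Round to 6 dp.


P(X=0) = e^(-6) * 6^0 / 0!
≈ 0.002478752177 * 1 / 1
≈ 0.002479

0.002479


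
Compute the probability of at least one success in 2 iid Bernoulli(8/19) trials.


P(at least one) = 1 - P(none)
P(none) = (1 - 8/19)^2 = (11/19)^2 = 121/361
P(at least one) = 1 - 121/361 = 240/361

240/361


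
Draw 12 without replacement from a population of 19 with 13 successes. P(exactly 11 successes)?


P(X=11) = C(13,11)*C(6,1) / C(19,12)
= 78*6 / 50388
= 468/50388 = 3/323

3/323


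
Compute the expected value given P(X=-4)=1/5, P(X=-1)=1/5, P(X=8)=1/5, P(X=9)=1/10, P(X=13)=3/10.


E[X] = sum(x * P(x))
= -4*1/5 - 1*1/5 + 8*1/5 + 9*1/10 + 13*3/10
= 27/5

27/5


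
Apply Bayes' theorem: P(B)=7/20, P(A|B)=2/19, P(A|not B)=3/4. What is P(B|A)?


P(A) = P(A|B)P(B) + P(A|B')P(B') = 2/19*7/20 + 3/4*13/20 = 797/1520
P(B|A) = P(A|B)P(B)/P(A) = (7/190)/(797/1520) = 56/797

56/797


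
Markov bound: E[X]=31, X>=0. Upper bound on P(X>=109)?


Markov: P(X >= a) <= E[X]/a
P(X >= 109) <= 31/109

31/109


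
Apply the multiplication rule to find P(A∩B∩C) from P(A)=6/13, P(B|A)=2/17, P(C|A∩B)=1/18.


P(A∩B∩C) = P(A) * P(B|A) * P(C|A∩B)
= 6/13 * 2/17 * 1/18
= 12/221 * 1/18 = 2/663

2/663


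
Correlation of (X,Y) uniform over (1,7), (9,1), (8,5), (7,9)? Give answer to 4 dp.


Cov(X,Y) = -4.6250, Var(X) = 9.6875, Var(Y) = 8.7500
rho = Cov/(sqrt(VarX)*sqrt(VarY)) = -0.5023

-0.5023


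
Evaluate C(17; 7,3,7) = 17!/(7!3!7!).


17! = 355687428096000
Denominator: 7!=5040 * 3!=6 * 7!=5040
Coefficient = 355687428096000 / 152409600 = 2333760

2333760


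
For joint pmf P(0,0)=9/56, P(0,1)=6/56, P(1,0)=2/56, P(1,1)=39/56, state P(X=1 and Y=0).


Read from table: P(X=1, Y=0) = 2/56 = 1/28

1/28


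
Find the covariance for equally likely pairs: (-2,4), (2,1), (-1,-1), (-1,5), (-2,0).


E[X]=-4/5, E[Y]=9/5, E[XY]=-2
Cov(X,Y) = E[XY] - E[X]E[Y] = -2 + 4/5*9/5 = -14/25

-14/25


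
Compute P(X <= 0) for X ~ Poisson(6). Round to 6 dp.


P(X<=0) = e^(-6)*6^0/0!
≈ 0.0024787522
≈ 0.002479

0.002479


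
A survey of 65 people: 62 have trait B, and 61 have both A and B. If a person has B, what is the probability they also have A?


P(A|B) = P(A∩B)/P(B) = (61/65)/(62/65) = 61/62

61/62


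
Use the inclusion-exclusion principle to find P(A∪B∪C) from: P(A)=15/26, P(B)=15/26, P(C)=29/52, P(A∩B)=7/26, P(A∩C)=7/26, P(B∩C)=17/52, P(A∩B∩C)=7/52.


P(A∪B∪C) = P(A)+P(B)+P(C) - P(AB)-P(AC)-P(BC) + P(ABC)
= 15/26+15/26+29/52 - 7/26-7/26-17/52 + 7/52
= 51/52

51/52


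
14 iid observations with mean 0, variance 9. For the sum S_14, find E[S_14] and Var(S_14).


E[S_n] = n*mu = 14*0 = 0
Var(S_n) = n*sigma^2 = 14*9 = 126

E[S_14]=0, Var(S_14)=126


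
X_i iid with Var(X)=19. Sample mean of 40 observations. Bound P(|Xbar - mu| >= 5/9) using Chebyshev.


Var(Xbar) = Var(X)/n = 19/40
Chebyshev: P(|Xbar-mu| >= 5/9) <= Var(Xbar)/(5/9)^2 = (19/40)/(25/81) = 1539/1000
Bound exceeds 1, so trivial bound: 1

1


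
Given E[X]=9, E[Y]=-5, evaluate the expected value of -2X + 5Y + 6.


E[-2X + 5Y + 6] = -2*E[X] + 5*E[Y] + 6
= (-2)*(9) + (5)*(-5) + (6)
= -18 - 25 + 6 = -37

-37


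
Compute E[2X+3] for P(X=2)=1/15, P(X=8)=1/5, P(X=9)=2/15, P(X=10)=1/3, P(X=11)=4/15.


E[2X+3] = sum(g(x)*P(x))
= 7*1/15 + 19*1/5 + 21*2/15 + 23*1/3 + 25*4/15
= 107/5

107/5


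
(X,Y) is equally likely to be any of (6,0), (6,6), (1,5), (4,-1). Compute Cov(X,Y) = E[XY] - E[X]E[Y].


E[X]=17/4, E[Y]=5/2, E[XY]=37/4
Cov(X,Y) = E[XY] - E[X]E[Y] = 37/4 - 17/4*5/2 = -11/8

-11/8


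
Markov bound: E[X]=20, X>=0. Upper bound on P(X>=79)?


Markov: P(X >= a) <= E[X]/a
P(X >= 79) <= 20/79

20/79


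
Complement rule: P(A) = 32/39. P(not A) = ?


P(A') = 1 - P(A) = 1 - 32/39 = 7/39

7/39


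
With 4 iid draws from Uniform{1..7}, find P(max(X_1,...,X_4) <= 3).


P(max <= 3) = P(all X_i <= 3) = (P(X_1 <= 3))^4
= (3/7)^4 = 81/2401

81/2401


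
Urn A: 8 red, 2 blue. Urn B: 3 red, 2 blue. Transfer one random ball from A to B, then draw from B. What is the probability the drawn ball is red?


P(transfer red) = 8/10 = 4/5; P(transfer blue) = 1/5
If red transferred: Urn II has 4 red of 6, so P(red|red moved) = 2/3
If blue transferred: Urn II has 3 red of 6, so P(red|blue moved) = 1/2
By total probability: P(red) = 4/5*2/3 + 1/5*1/2 = 19/30

19/30


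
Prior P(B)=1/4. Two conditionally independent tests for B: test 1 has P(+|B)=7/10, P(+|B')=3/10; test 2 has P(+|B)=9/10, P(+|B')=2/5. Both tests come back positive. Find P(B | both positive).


After test 1: P(+) = 7/10*1/4 + 3/10*3/4 = 2/5
P(B|+) = (7/40)/(2/5) = 7/16
After test 2 (use post1 as new prior): P(+) = 9/10*7/16 + 2/5*9/16 = 99/160
P(B|+,+) = (63/160)/(99/160) = 7/11

7/11


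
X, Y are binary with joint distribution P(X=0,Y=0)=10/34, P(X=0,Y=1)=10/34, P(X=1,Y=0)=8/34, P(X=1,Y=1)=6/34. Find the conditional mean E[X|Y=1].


P(Y=1) = 16/34
E[X|Y=1] = (0*10 + 1*6)/16 = 6/16 = 3/8

3/8


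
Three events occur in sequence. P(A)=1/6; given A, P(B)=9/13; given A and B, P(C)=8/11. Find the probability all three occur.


P(A∩B∩C) = P(A) * P(B|A) * P(C|A∩B)
= 1/6 * 9/13 * 8/11
= 3/26 * 8/11 = 12/143

12/143


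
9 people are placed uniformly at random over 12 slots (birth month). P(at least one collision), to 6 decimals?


P(all different) = prod((12-i)/12 for i=0..8) = 0.015472
P(at least one match) = 1 - 0.015472 = 0.984528

0.984528


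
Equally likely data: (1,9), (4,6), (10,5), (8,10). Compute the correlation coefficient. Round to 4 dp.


Cov(X,Y) = -2.3750, Var(X) = 12.1875, Var(Y) = 4.2500
rho = Cov/(sqrt(VarX)*sqrt(VarY)) = -0.3300

-0.3300


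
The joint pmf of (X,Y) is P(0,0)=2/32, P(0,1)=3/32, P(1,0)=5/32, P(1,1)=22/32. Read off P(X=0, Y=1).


Read from table: P(X=0, Y=1) = 3/32

3/32


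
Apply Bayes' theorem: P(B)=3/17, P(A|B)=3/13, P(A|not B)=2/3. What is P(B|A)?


P(A) = P(A|B)P(B) + P(A|B')P(B') = 3/13*3/17 + 2/3*14/17 = 23/39
P(B|A) = P(A|B)P(B)/P(A) = (9/221)/(23/39) = 27/391

27/391


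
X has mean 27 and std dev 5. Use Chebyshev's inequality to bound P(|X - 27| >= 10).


k = 10/5 = 2
Chebyshev: P(|X-mu| >= k*sigma) <= 1/k^2 = 1/2^2 = 1/4

1/4


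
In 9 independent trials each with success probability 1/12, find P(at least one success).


P(at least one) = 1 - P(none)
P(none) = (1 - 1/12)^9 = (11/12)^9 = 2357947691/5159780352
P(at least one) = 1 - 2357947691/5159780352 = 2801832661/5159780352

2801832661/5159780352


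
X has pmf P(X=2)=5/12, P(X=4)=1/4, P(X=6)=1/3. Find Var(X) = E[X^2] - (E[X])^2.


E[X] = 23/6, E[X^2] = 53/3
Var(X) = E[X^2] - (E[X])^2 = 53/3 - (23/6)^2 = 107/36

107/36


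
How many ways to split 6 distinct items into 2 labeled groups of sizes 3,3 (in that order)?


6! = 720
Denominator: 3!=6 * 3!=6
Coefficient = 720 / 36 = 20

20


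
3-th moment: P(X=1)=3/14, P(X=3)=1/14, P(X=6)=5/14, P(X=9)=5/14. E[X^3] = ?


E[X^3] = sum(x^3 * P(x))
= 1*3/14 + 27*1/14 + 216*5/14 + 729*5/14
= 4755/14

4755/14


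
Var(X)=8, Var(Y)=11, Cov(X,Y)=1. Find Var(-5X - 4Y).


Var(-5X - 4Y) = (-5)^2*Var(X) + (-4)^2*Var(Y) + 2*(-5)*(-4)*Cov(X,Y)
= 25*8 + 16*11 + 40*1
= 200 + 176 + 40 = 416

416


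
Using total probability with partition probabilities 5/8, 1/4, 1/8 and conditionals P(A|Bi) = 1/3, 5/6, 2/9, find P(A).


P(A) = P(A|B1)P(B1) + P(A|B2)P(B2) + P(A|B3)P(B3)
= 1/3*5/8 + 5/6*1/4 + 2/9*1/8
= 5/24 + 5/24 + 1/36 = 4/9

4/9


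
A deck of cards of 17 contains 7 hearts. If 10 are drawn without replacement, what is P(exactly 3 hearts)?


P(X=3) = C(7,3)*C(10,7) / C(17,10)
= 35*120 / 19448
= 4200/19448 = 525/2431

525/2431


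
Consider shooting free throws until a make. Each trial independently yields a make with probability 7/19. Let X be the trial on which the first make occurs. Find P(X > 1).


P(X > 1) = P(first 1 trials all fail) = (1-p)^1 = (12/19)^1 = 12/19

12/19


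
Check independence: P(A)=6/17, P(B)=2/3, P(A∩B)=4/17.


P(A)*P(B) = 6/17*2/3 = 4/17
P(A∩B) = 4/17, which equals P(A)P(B), so independent

Yes, A and B are independent


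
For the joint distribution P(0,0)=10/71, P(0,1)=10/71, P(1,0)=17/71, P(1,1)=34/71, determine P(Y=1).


P(Y=1) = P(0,1)+P(1,1) = 10/71 + 34/71 = 44/71

44/71


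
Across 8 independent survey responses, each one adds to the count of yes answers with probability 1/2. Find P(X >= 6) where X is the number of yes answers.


P(X>=6) = P(X=6) + P(X=7) + P(X=8)
= 7/64 + 1/32 + 1/256
= 37/256

37/256


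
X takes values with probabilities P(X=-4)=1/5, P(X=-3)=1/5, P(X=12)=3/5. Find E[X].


E[X] = sum(x * P(x))
= -4*1/5 - 3*1/5 + 12*3/5
= 29/5

29/5


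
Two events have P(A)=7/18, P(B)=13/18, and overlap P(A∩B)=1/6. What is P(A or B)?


P(A∪B) = P(A) + P(B) - P(A∩B)
= 7/18 + 13/18 - 1/6 = 17/18

17/18


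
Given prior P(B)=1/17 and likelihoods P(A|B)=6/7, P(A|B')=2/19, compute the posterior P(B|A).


P(A) = P(A|B)P(B) + P(A|B')P(B') = 6/7*1/17 + 2/19*16/17 = 338/2261
P(B|A) = P(A|B)P(B)/P(A) = (6/119)/(338/2261) = 57/169

57/169


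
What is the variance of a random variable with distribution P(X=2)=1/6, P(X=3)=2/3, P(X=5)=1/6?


E[X] = 19/6, E[X^2] = 65/6
Var(X) = E[X^2] - (E[X])^2 = 65/6 - (19/6)^2 = 29/36

29/36


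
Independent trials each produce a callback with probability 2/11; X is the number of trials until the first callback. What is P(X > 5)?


P(X > 5) = P(first 5 trials all fail) = (1-p)^5 = (9/11)^5 = 59049/161051

59049/161051


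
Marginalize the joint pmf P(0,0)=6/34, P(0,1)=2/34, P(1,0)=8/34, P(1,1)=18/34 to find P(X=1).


P(X=1) = P(1,0)+P(1,1) = 8/34 + 18/34 = 26/34 = 13/17

13/17


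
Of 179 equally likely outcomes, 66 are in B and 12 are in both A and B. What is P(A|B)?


P(A|B) = P(A∩B)/P(B) = (12/179)/(66/179) = 12/66 = 2/11

2/11


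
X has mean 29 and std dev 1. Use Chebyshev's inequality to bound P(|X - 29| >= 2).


k = 2/1 = 2
Chebyshev: P(|X-mu| >= k*sigma) <= 1/k^2 = 1/2^2 = 1/4

1/4


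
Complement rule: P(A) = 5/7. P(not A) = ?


P(A') = 1 - P(A) = 1 - 5/7 = 2/7

2/7


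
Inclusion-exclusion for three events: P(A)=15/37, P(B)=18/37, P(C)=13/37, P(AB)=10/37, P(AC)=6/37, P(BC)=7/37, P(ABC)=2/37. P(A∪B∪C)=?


P(A∪B∪C) = P(A)+P(B)+P(C) - P(AB)-P(AC)-P(BC) + P(ABC)
= 15/37+18/37+13/37 - 10/37-6/37-7/37 + 2/37
= 25/37

25/37


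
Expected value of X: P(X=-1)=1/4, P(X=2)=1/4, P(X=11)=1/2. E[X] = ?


E[X] = sum(x * P(x))
= -1*1/4 + 2*1/4 + 11*1/2
= 23/4

23/4


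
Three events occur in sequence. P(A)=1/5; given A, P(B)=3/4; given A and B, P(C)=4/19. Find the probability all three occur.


P(A∩B∩C) = P(A) * P(B|A) * P(C|A∩B)
= 1/5 * 3/4 * 4/19
= 3/20 * 4/19 = 3/95

3/95


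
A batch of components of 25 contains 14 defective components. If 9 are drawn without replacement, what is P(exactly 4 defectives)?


P(X=4) = C(14,4)*C(11,5) / C(25,9)
= 1001*462 / 2042975
= 462462/2042975 = 42042/185725

42042/185725


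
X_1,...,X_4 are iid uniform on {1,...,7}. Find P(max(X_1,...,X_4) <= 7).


P(max <= 7) = P(all X_i <= 7) = (P(X_1 <= 7))^4
= (7/7)^4 = 1^4 = 1

1


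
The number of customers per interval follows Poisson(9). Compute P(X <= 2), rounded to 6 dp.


P(X<=2) = e^(-9)*9^0/0! + e^(-9)*9^1/1! + e^(-9)*9^2/2!
≈ 0.0001234098 + 0.0011106882 + 0.0049980971
= 0.0062321951
≈ 0.006232

0.006232


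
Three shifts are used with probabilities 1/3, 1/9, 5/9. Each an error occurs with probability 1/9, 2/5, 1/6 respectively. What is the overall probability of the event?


P(A) = P(A|B1)P(B1) + P(A|B2)P(B2) + P(A|B3)P(B3)
= 1/9*1/3 + 2/5*1/9 + 1/6*5/9
= 1/27 + 2/45 + 5/54 = 47/270

47/270


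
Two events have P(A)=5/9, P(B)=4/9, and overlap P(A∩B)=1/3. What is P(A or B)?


P(A∪B) = P(A) + P(B) - P(A∩B)
= 5/9 + 4/9 - 1/3 = 2/3

2/3


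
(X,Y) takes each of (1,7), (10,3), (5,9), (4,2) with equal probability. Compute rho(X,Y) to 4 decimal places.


Cov(X,Y) = -3.7500, Var(X) = 10.5000, Var(Y) = 8.1875
rho = Cov/(sqrt(VarX)*sqrt(VarY)) = -0.4044

-0.4044


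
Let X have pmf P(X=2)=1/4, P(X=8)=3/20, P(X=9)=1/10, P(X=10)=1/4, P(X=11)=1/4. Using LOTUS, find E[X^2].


E[X^2] = sum(g(x)*P(x))
= 4*1/4 + 64*3/20 + 81*1/10 + 100*1/4 + 121*1/4
= 1479/20

1479/20


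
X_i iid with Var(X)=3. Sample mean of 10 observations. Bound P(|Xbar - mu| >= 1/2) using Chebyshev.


Var(Xbar) = Var(X)/n = 3/10
Chebyshev: P(|Xbar-mu| >= 1/2) <= Var(Xbar)/(1/2)^2 = (3/10)/(1/4) = 6/5
Bound exceeds 1, so trivial bound: 1

1


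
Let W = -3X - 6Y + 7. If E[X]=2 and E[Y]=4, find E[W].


E[-3X - 6Y + 7] = -3*E[X] - 6*E[Y] + 7
= (-3)*(2) + (-6)*(4) + (7)
= -6 - 24 + 7 = -23

-23


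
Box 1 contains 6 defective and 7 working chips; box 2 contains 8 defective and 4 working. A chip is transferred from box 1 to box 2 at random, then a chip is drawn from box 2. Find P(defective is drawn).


P(transfer defective) = 6/13; P(transfer working) = 7/13
If defective transferred: Urn II has 9 defective of 13, so P(defective|defective moved) = 9/13
If working transferred: Urn II has 8 defective of 13, so P(defective|working moved) = 8/13
By total probability: P(defective) = 6/13*9/13 + 7/13*8/13 = 110/169

110/169


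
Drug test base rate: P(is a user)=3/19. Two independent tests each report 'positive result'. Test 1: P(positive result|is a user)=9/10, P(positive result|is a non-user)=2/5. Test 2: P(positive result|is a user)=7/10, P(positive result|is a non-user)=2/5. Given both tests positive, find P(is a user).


After test 1: P(+) = 9/10*3/19 + 2/5*16/19 = 91/190
P(B|+) = (27/190)/(91/190) = 27/91
After test 2 (use post1 as new prior): P(+) = 7/10*27/91 + 2/5*64/91 = 89/182
P(B|+,+) = (27/130)/(89/182) = 189/445

189/445


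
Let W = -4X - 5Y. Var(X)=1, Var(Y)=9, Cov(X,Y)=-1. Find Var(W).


Var(-4X - 5Y) = (-4)^2*Var(X) + (-5)^2*Var(Y) + 2*(-4)*(-5)*Cov(X,Y)
= 16*1 + 25*9 + 40*(-1)
= 16 + 225 - 40 = 201

201


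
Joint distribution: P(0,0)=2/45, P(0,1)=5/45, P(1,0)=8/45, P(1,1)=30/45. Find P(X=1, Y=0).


Read from table: P(X=1, Y=0) = 8/45

8/45


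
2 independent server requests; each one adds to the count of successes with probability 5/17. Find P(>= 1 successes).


P(at least one) = 1 - P(none)
P(none) = (1 - 5/17)^2 = (12/17)^2 = 144/289
P(at least one) = 1 - 144/289 = 145/289

145/289


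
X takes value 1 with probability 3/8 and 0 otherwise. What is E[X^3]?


For Bernoulli: X in {0,1}
E[X^3] = 0^3*(1-3/8) + 1^3*3/8 = 3/8

3/8


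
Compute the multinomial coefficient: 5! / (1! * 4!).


5! = 120
Denominator: 1!=1 * 4!=24
Coefficient = 120 / 24 = 5

5


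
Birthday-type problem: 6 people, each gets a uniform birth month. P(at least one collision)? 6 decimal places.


P(all different) = prod((12-i)/12 for i=0..5) = 0.222801
P(at least one match) = 1 - 0.222801 = 0.777199

0.777199


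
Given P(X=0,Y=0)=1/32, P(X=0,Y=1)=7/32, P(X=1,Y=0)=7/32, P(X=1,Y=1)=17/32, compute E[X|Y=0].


P(Y=0) = 8/32
E[X|Y=0] = (0*1 + 1*7)/8 = 7/8

7/8


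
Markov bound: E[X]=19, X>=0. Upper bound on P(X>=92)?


Markov: P(X >= a) <= E[X]/a
P(X >= 92) <= 19/92

19/92


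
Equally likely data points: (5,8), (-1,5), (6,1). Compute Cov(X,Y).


E[X]=10/3, E[Y]=14/3, E[XY]=41/3
Cov(X,Y) = E[XY] - E[X]E[Y] = 41/3 - 10/3*14/3 = -17/9

-17/9


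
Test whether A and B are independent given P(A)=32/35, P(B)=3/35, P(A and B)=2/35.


P(A)*P(B) = 32/35*3/35 = 96/1225
P(A∩B) = 2/35 != 96/1225, so not independent

No, A and B are not independent


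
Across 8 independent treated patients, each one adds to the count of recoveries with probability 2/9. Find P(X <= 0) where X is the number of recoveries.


P(X<=0) = P(X=0)
= 5764801/43046721
= 5764801/43046721

5764801/43046721


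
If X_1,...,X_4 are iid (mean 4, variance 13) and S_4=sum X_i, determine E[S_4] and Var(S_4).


E[S_n] = n*mu = 4*4 = 16
Var(S_n) = n*sigma^2 = 4*13 = 52

E[S_4]=16, Var(S_4)=52


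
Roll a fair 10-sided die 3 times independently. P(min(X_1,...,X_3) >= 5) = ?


P(min >= 5) = P(all X_i >= 5) = (P(X_1 >= 5))^3
= (6/10)^3 = (3/5)^3 = 27/125

27/125


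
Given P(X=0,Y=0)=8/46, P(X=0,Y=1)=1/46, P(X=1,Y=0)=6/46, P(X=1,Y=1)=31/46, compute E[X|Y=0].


P(Y=0) = 14/46
E[X|Y=0] = (0*8 + 1*6)/14 = 6/14 = 3/7

3/7


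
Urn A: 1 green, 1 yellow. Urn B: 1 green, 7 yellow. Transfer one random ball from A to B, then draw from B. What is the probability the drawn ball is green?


P(transfer green) = 1/2; P(transfer yellow) = 1/2
If green transferred: Urn II has 2 green of 9, so P(green|green moved) = 2/9
If yellow transferred: Urn II has 1 green of 9, so P(green|yellow moved) = 1/9
By total probability: P(green) = 1/2*2/9 + 1/2*1/9 = 1/6

1/6


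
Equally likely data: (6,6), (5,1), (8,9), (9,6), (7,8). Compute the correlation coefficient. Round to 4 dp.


Cov(X,Y) = 2.6000, Var(X) = 2.0000, Var(Y) = 7.6000
rho = Cov/(sqrt(VarX)*sqrt(VarY)) = 0.6669

0.6669


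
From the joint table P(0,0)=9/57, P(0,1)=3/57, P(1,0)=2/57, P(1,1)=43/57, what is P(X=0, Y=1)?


Read from table: P(X=0, Y=1) = 3/57 = 1/19

1/19


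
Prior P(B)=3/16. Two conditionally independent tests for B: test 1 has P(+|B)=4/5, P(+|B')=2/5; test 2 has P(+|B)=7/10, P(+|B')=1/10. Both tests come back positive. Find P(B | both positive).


After test 1: P(+) = 4/5*3/16 + 2/5*13/16 = 19/40
P(B|+) = (3/20)/(19/40) = 6/19
After test 2 (use post1 as new prior): P(+) = 7/10*6/19 + 1/10*13/19 = 11/38
P(B|+,+) = (21/95)/(11/38) = 42/55

42/55


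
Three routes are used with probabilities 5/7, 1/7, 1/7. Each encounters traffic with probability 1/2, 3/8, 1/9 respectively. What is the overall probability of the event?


P(A) = P(A|B1)P(B1) + P(A|B2)P(B2) + P(A|B3)P(B3)
= 1/2*5/7 + 3/8*1/7 + 1/9*1/7
= 5/14 + 3/56 + 1/63 = 215/504

215/504


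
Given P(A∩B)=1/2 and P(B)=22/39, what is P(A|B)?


P(A|B) = P(A∩B)/P(B) = (39/78)/(44/78) = 39/44

39/44


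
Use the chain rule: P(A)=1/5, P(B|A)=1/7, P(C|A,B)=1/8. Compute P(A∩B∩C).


P(A∩B∩C) = P(A) * P(B|A) * P(C|A∩B)
= 1/5 * 1/7 * 1/8
= 1/35 * 1/8 = 1/280

1/280


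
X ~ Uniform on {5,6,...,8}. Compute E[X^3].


E[X^3] = (1/4) * sum(x^3 for x=5..8)
= 1196/4 = 299

299


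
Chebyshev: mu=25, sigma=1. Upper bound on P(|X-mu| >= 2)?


k = 2/1 = 2
Chebyshev: P(|X-mu| >= k*sigma) <= 1/k^2 = 1/2^2 = 1/4

1/4


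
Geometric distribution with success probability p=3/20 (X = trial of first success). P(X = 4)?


P(X=4) = (1-p)^3 * p = (17/20)^3 * 3/20
= 4913/8000 * 3/20 = 14739/160000

14739/160000


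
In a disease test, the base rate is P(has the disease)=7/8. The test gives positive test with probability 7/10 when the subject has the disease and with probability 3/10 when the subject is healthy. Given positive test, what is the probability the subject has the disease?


P(A) = P(A|B)P(B) + P(A|B')P(B') = 7/10*7/8 + 3/10*1/8 = 13/20
P(B|A) = P(A|B)P(B)/P(A) = (49/80)/(13/20) = 49/52

49/52


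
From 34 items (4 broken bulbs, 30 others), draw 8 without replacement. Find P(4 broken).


P(X=4) = C(4,4)*C(30,4) / C(34,8)
= 1*27405 / 18156204
= 27405/18156204 = 35/23188

35/23188


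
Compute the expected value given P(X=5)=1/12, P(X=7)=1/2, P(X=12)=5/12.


E[X] = sum(x * P(x))
= 5*1/12 + 7*1/2 + 12*5/12
= 107/12

107/12


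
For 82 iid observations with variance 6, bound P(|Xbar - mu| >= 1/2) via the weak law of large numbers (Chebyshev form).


Var(Xbar) = Var(X)/n = 6/82
Chebyshev: P(|Xbar-mu| >= 1/2) <= Var(Xbar)/(1/2)^2 = (3/41)/(1/4) = 12/41

12/41


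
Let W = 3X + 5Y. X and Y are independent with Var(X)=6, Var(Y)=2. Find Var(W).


Independence => Cov(X,Y)=0
Var(3X + 5Y) = 3^2*Var(X) + 5^2*Var(Y)
= 9*6 + 25*2 = 104

104


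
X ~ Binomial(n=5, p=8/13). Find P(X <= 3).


P(X<=3) = P(X=0) + P(X=1) + P(X=2) + P(X=3)
= 3125/371293 + 25000/371293 + 80000/371293 + 128000/371293
= 236125/371293

236125/371293


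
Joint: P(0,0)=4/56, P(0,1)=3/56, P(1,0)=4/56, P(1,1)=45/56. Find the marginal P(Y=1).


P(Y=1) = P(0,1)+P(1,1) = 3/56 + 45/56 = 48/56 = 6/7

6/7


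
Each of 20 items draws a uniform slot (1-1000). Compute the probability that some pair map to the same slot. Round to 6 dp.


P(all different) = prod((1000-i)/1000 for i=0..19) = 0.825928
P(at least one match) = 1 - 0.825928 = 0.174072

0.174072


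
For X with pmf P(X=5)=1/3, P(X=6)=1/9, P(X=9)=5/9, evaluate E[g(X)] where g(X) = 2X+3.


E[2X+3] = sum(g(x)*P(x))
= 13*1/3 + 15*1/9 + 21*5/9
= 53/3

53/3


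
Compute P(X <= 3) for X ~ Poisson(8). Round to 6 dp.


P(X<=3) = e^(-8)*8^0/0! + e^(-8)*8^1/1! + e^(-8)*8^2/2! + e^(-8)*8^3/3!
≈ 0.0003354626 + 0.0026837010 + 0.0107348041 + 0.0286261442
= 0.0423801119
≈ 0.042380

0.042380


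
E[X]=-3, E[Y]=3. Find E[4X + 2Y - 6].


E[4X + 2Y - 6] = 4*E[X] + 2*E[Y] - 6
= (4)*(-3) + (2)*(3) + (-6)
= -12 + 6 - 6 = -12

-12


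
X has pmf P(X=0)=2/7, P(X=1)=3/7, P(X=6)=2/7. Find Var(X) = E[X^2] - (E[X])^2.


E[X] = 15/7, E[X^2] = 75/7
Var(X) = E[X^2] - (E[X])^2 = 75/7 - (15/7)^2 = 300/49

300/49


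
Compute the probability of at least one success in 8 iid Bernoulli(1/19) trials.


P(at least one) = 1 - P(none)
P(none) = (1 - 1/19)^8 = (18/19)^8 = 11019960576/16983563041
P(at least one) = 1 - 11019960576/16983563041 = 5963602465/16983563041

5963602465/16983563041


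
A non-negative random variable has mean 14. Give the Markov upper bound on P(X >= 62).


Markov: P(X >= a) <= E[X]/a
P(X >= 62) <= 14/62 = 7/31

7/31


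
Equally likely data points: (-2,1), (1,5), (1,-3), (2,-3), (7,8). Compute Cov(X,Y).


E[X]=9/5, E[Y]=8/5, E[XY]=10
Cov(X,Y) = E[XY] - E[X]E[Y] = 10 - 9/5*8/5 = 178/25

178/25


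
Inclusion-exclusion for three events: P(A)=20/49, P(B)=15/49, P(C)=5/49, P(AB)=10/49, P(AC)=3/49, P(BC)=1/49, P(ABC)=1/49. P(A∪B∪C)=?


P(A∪B∪C) = P(A)+P(B)+P(C) - P(AB)-P(AC)-P(BC) + P(ABC)
= 20/49+15/49+5/49 - 10/49-3/49-1/49 + 1/49
= 27/49

27/49


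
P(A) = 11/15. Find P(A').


P(A') = 1 - P(A) = 1 - 11/15 = 4/15

4/15


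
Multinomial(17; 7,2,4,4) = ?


17! = 355687428096000
Denominator: 7!=5040 * 2!=2 * 4!=24 * 4!=24
Coefficient = 355687428096000 / 5806080 = 61261200

61261200


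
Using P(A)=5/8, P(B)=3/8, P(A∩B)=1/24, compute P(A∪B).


P(A∪B) = P(A) + P(B) - P(A∩B)
= 5/8 + 3/8 - 1/24 = 23/24

23/24


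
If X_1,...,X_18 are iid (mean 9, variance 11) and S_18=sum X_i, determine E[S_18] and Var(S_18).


E[S_n] = n*mu = 18*9 = 162
Var(S_n) = n*sigma^2 = 18*11 = 198

E[S_18]=162, Var(S_18)=198


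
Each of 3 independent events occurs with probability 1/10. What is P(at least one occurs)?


P(at least one) = 1 - P(none)
P(none) = (1 - 1/10)^3 = (9/10)^3 = 729/1000
P(at least one) = 1 - 729/1000 = 271/1000

271/1000


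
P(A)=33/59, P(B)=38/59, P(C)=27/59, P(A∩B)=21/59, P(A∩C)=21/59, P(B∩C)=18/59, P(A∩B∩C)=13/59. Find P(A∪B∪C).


P(A∪B∪C) = P(A)+P(B)+P(C) - P(AB)-P(AC)-P(BC) + P(ABC)
= 33/59+38/59+27/59 - 21/59-21/59-18/59 + 13/59
= 51/59

51/59


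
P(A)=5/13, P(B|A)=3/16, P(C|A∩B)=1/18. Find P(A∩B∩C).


P(A∩B∩C) = P(A) * P(B|A) * P(C|A∩B)
= 5/13 * 3/16 * 1/18
= 15/208 * 1/18 = 5/1248

5/1248


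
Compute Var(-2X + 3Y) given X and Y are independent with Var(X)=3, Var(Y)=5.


Independence => Cov(X,Y)=0
Var(-2X + 3Y) = (-2)^2*Var(X) + 3^2*Var(Y)
= 4*3 + 9*5 = 57

57


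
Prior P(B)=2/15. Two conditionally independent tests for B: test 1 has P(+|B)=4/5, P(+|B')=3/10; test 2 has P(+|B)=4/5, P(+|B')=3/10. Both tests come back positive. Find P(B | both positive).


After test 1: P(+) = 4/5*2/15 + 3/10*13/15 = 11/30
P(B|+) = (8/75)/(11/30) = 16/55
After test 2 (use post1 as new prior): P(+) = 4/5*16/55 + 3/10*39/55 = 49/110
P(B|+,+) = (64/275)/(49/110) = 128/245

128/245


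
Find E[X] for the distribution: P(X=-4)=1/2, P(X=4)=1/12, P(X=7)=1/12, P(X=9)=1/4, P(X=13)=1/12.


E[X] = sum(x * P(x))
= -4*1/2 + 4*1/12 + 7*1/12 + 9*1/4 + 13*1/12
= 9/4

9/4


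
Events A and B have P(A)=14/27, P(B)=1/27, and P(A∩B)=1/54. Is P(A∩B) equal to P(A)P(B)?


P(A)*P(B) = 14/27*1/27 = 14/729
P(A∩B) = 1/54 != 14/729, so not independent

No, A and B are not independent


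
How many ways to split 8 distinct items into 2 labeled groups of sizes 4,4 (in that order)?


8! = 40320
Denominator: 4!=24 * 4!=24
Coefficient = 40320 / 576 = 70

70


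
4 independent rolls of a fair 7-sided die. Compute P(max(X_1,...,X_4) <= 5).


P(max <= 5) = P(all X_i <= 5) = (P(X_1 <= 5))^4
= (5/7)^4 = 625/2401

625/2401


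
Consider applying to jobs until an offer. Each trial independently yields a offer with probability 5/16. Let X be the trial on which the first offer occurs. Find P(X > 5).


P(X > 5) = P(first 5 trials all fail) = (1-p)^5 = (11/16)^5 = 161051/1048576

161051/1048576


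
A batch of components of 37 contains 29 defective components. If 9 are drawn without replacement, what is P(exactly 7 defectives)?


P(X=7) = C(29,7)*C(8,2) / C(37,9)
= 1560780*28 / 124403620
= 43701840/124403620 = 75348/214489

75348/214489


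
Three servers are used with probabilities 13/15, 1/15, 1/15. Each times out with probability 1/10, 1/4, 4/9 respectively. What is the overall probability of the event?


P(A) = P(A|B1)P(B1) + P(A|B2)P(B2) + P(A|B3)P(B3)
= 1/10*13/15 + 1/4*1/15 + 4/9*1/15
= 13/150 + 1/60 + 4/135 = 359/2700

359/2700


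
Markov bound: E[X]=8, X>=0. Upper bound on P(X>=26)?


Markov: P(X >= a) <= E[X]/a
P(X >= 26) <= 8/26 = 4/13

4/13


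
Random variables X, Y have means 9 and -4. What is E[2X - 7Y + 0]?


E[2X - 7Y + 0] = 2*E[X] - 7*E[Y] + 0
= (2)*(9) + (-7)*(-4) + (0)
= 18 + 28 + 0 = 46

46


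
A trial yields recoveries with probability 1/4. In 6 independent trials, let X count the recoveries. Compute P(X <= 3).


P(X<=3) = P(X=0) + P(X=1) + P(X=2) + P(X=3)
= 729/4096 + 729/2048 + 1215/4096 + 135/1024
= 1971/2048

1971/2048


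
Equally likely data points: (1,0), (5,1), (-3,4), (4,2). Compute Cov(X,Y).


E[X]=7/4, E[Y]=7/4, E[XY]=1/4
Cov(X,Y) = E[XY] - E[X]E[Y] = 1/4 - 7/4*7/4 = -45/16

-45/16


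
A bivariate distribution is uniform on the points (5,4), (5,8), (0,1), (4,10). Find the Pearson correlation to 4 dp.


Cov(X,Y) = 4.8750, Var(X) = 4.2500, Var(Y) = 12.1875
rho = Cov/(sqrt(VarX)*sqrt(VarY)) = 0.6774

0.6774


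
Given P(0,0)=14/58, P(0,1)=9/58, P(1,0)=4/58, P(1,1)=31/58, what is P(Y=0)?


P(Y=0) = P(0,0)+P(1,0) = 14/58 + 4/58 = 18/58 = 9/29

9/29


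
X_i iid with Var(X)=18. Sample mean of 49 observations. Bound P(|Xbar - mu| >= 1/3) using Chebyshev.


Var(Xbar) = Var(X)/n = 18/49
Chebyshev: P(|Xbar-mu| >= 1/3) <= Var(Xbar)/(1/3)^2 = (18/49)/(1/9) = 162/49
Bound exceeds 1, so trivial bound: 1

1


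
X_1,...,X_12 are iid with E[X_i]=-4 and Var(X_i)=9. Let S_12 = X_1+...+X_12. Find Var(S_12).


By independence, Var(S_n) = n*Var(X_1) = 12*9 = 108

108


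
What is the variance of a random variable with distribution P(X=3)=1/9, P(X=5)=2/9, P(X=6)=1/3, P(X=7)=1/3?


E[X] = 52/9, E[X^2] = 314/9
Var(X) = E[X^2] - (E[X])^2 = 314/9 - (52/9)^2 = 122/81

122/81


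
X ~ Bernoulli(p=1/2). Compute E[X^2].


For Bernoulli: X in {0,1}
E[X^2] = 0^2*(1-1/2) + 1^2*1/2 = 1/2

1/2


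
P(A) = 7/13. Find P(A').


P(A') = 1 - P(A) = 1 - 7/13 = 6/13

6/13


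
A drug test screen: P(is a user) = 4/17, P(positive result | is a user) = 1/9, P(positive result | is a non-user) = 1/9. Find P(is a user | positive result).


P(A) = P(A|B)P(B) + P(A|B')P(B') = 1/9*4/17 + 1/9*13/17 = 1/9
P(B|A) = P(A|B)P(B)/P(A) = (4/153)/(1/9) = 4/17

4/17


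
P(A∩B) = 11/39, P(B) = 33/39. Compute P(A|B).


P(A|B) = P(A∩B)/P(B) = (11/39)/(33/39) = 11/33 = 1/3

1/3


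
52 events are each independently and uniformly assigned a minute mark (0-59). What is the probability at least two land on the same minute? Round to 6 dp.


P(all different) = prod((60-i)/60 for i=0..51) = 0.000000
P(at least one match) = 1 - 0.000000 = 1.000000

1.000000


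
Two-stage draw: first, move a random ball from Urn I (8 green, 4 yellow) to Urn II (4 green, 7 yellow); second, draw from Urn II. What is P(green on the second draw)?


P(transfer green) = 8/12 = 2/3; P(transfer yellow) = 1/3
If green transferred: Urn II has 5 green of 12, so P(green|green moved) = 5/12
If yellow transferred: Urn II has 4 green of 12, so P(green|yellow moved) = 1/3
By total probability: P(green) = 2/3*5/12 + 1/3*1/3 = 7/18

7/18


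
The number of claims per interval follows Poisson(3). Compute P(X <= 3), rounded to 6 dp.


P(X<=3) = e^(-3)*3^0/0! + e^(-3)*3^1/1! + e^(-3)*3^2/2! + e^(-3)*3^3/3!
≈ 0.0497870684 + 0.1493612051 + 0.2240418077 + 0.2240418077
= 0.6472318889
≈ 0.647232

0.647232


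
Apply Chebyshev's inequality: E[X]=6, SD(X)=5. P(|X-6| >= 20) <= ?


k = 20/5 = 4
Chebyshev: P(|X-mu| >= k*sigma) <= 1/k^2 = 1/4^2 = 1/16

1/16
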